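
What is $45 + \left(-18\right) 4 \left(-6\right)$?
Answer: $477$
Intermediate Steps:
$45 + \left(-18\right) 4 \left(-6\right) = 45 - -432 = 45 + 432 = 477$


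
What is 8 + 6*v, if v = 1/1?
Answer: 14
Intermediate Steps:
v = 1
8 + 6*v = 8 + 6*1 = 8 + 6 = 14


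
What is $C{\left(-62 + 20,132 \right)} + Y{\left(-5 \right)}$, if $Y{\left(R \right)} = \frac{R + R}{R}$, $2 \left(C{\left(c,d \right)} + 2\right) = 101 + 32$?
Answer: $\frac{133}{2} \approx 66.5$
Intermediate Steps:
$C{\left(c,d \right)} = \frac{129}{2}$ ($C{\left(c,d \right)} = -2 + \frac{101 + 32}{2} = -2 + \frac{1}{2} \cdot 133 = -2 + \frac{133}{2} = \frac{129}{2}$)
$Y{\left(R \right)} = 2$ ($Y{\left(R \right)} = \frac{2 R}{R} = 2$)
$C{\left(-62 + 20,132 \right)} + Y{\left(-5 \right)} = \frac{129}{2} + 2 = \frac{133}{2}$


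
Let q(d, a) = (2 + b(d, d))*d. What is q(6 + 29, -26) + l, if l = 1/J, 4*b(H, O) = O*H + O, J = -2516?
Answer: 27915019/2516 ≈ 11095.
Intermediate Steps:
b(H, O) = O/4 + H*O/4 (b(H, O) = (O*H + O)/4 = (H*O + O)/4 = (O + H*O)/4 = O/4 + H*O/4)
q(d, a) = d*(2 + d*(1 + d)/4) (q(d, a) = (2 + d*(1 + d)/4)*d = d*(2 + d*(1 + d)/4))
l = -1/2516 (l = 1/(-2516) = -1/2516 ≈ -0.00039746)
q(6 + 29, -26) + l = (6 + 29)*(8 + (6 + 29)*(1 + (6 + 29)))/4 - 1/2516 = (¼)*35*(8 + 35*(1 + 35)) - 1/2516 = (¼)*35*(8 + 35*36) - 1/2516 = (¼)*35*(8 + 1260) - 1/2516 = (¼)*35*1268 - 1/2516 = 11095 - 1/2516 = 27915019/2516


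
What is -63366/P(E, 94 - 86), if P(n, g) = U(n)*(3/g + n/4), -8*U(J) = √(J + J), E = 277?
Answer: 2027712*√554/154289 ≈ 309.33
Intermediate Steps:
U(J) = -√2*√J/8 (U(J) = -√(J + J)/8 = -√2*√J/8)
P(n, g) = -√2*√n*(3/g + n/4)/8 (P(n, g) = (-√2*√n/8)*(3/g + n/4) = -√2*√n*(3/g + n/4)/8)
-63366/P(E, 94 - 86) = -63366*16*√554*(94 - 86)/(277*(-12 - 1*(94 - 86)*277)) = -63366*128*√554/(277*(-12 - 1*8*277)) = -63366*128*√554/(277*(-12 - 2216)) = -63366*(-32*√554/154289) = -(-2027712)*√554/154289 = 2027712*√554/154289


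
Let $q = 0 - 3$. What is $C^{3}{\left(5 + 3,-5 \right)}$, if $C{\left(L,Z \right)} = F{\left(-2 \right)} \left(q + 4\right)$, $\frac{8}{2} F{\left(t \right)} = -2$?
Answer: $- \frac{1}{8} \approx -0.125$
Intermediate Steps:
$F{\left(t \right)} = - \frac{1}{2}$ ($F{\left(t \right)} = \frac{1}{4} \left(-2\right) = - \frac{1}{2}$)
$q = -3$
$C{\left(L,Z \right)} = - \frac{1}{2}$ ($C{\left(L,Z \right)} = - \frac{-3 + 4}{2} = \left(- \frac{1}{2}\right) 1 = - \frac{1}{2}$)
$C^{3}{\left(5 + 3,-5 \right)} = \left(- \frac{1}{2}\right)^{3} = - \frac{1}{8}$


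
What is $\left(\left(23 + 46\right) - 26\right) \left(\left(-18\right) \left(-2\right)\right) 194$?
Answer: $300312$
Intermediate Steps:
$\left(\left(23 + 46\right) - 26\right) \left(\left(-18\right) \left(-2\right)\right) 194 = \left(69 - 26\right) 36 \cdot 194 = 43 \cdot 36 \cdot 194 = 1548 \cdot 194 = 300312$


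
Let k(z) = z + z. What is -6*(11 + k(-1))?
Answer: -54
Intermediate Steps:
k(z) = 2*z
-6*(11 + k(-1)) = -6*(11 + 2*(-1)) = -6*(11 - 2) = -6*9 = -54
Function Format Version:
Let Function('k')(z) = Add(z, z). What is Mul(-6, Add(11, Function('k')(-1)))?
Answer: -54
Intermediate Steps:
Function('k')(z) = Mul(2, z)
Mul(-6, Add(11, Function('k')(-1))) = Mul(-6, Add(11, Mul(2, -1))) = Mul(-6, Add(11, -2)) = Mul(-6, 9) = -54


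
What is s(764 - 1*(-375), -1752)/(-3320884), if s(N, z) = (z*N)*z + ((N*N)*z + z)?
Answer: -305814228/830221 ≈ -368.35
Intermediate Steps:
s(N, z) = z + N*z² + z*N² (s(N, z) = (N*z)*z + (N²*z + z) = N*z² + (z*N² + z) = N*z² + (z + z*N²) = z + N*z² + z*N²)
s(764 - 1*(-375), -1752)/(-3320884) = -1752*(1 + (764 - 1*(-375))² + (764 - 1*(-375))*(-1752))/(-3320884) = -1752*(1 + (764 + 375)² + (764 + 375)*(-1752))*(-1/3320884) = -1752*(1 + 1139² + 1139*(-1752))*(-1/3320884) = -1752*(1 + 1297321 - 1995528)*(-1/3320884) = -1752*(-698206)*(-1/3320884) = 1223256912*(-1/3320884) = -305814228/830221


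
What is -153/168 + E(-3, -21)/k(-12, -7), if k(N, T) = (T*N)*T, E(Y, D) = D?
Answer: -7/8 ≈ -0.87500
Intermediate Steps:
k(N, T) = N*T² (k(N, T) = (N*T)*T = N*T²)
-153/168 + E(-3, -21)/k(-12, -7) = -153/168 - 21/((-12*(-7)²)) = -153*1/168 - 21/((-12*49)) = -51/56 - 21/(-588) = -51/56 - 21*(-1/588) = -51/56 + 1/28 = -7/8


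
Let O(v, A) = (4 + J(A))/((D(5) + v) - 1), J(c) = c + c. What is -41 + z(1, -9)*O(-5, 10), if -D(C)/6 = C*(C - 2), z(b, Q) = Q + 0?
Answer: -155/4 ≈ -38.750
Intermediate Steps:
z(b, Q) = Q
D(C) = -6*C*(-2 + C) (D(C) = -6*C*(C - 2) = -6*C*(-2 + C))
J(c) = 2*c
O(v, A) = (4 + 2*A)/(-91 + v) (O(v, A) = (4 + 2*A)/((6*5*(2 - 1*5) + v) - 1) = (4 + 2*A)/((6*5*(2 - 5) + v) - 1) = (4 + 2*A)/((6*5*(-3) + v) - 1) = (4 + 2*A)/((-90 + v) - 1) = (4 + 2*A)/(-91 + v))
-41 + z(1, -9)*O(-5, 10) = -41 - 18*(2 + 10)/(-91 - 5) = -41 - 18*12/(-96) = -41 - 18*(-1)*12/96 = -41 - 9*(-1/4) = -41 + 9/4 = -155/4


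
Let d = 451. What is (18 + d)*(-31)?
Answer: -14539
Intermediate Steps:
(18 + d)*(-31) = (18 + 451)*(-31) = 469*(-31) = -14539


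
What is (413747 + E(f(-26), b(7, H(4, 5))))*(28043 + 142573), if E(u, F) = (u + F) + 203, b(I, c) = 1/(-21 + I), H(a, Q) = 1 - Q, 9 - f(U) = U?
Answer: 494427168012/7 ≈ 7.0632e+10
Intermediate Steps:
f(U) = 9 - U
E(u, F) = 203 + F + u (E(u, F) = (F + u) + 203 = 203 + F + u)
(413747 + E(f(-26), b(7, H(4, 5))))*(28043 + 142573) = (413747 + (203 + 1/(-21 + 7) + (9 - 1*(-26))))*(28043 + 142573) = (413747 + (203 + 1/(-14) + (9 + 26)))*170616 = (413747 + (203 - 1/14 + 35))*170616 = (413747 + 3331/14)*170616 = (5795789/14)*170616 = 494427168012/7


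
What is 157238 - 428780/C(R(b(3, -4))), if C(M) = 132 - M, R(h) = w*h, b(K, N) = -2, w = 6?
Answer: 5553373/36 ≈ 1.5426e+5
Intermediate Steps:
R(h) = 6*h
157238 - 428780/C(R(b(3, -4))) = 157238 - 428780/(132 - 6*(-2)) = 157238 - 428780/(132 - 1*(-12)) = 157238 - 428780/(132 + 12) = 157238 - 428780/144 = 157238 - 1*107195/36 = 157238 - 107195/36 = 5553373/36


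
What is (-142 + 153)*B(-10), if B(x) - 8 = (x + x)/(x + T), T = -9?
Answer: 1892/19 ≈ 99.579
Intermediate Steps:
B(x) = 8 + 2*x/(-9 + x) (B(x) = 8 + (x + x)/(x - 9) = 8 + (2*x)/(-9 + x) = 8 + 2*x/(-9 + x))
(-142 + 153)*B(-10) = (-142 + 153)*(2*(-36 + 5*(-10))/(-9 - 10)) = 11*(2*(-36 - 50)/(-19)) = 11*(2*(-1/19)*(-86)) = 11*(172/19) = 1892/19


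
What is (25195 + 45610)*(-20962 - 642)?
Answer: -1529671220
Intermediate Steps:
(25195 + 45610)*(-20962 - 642) = 70805*(-21604) = -1529671220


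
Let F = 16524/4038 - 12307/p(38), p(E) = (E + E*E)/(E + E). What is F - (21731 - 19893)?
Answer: -64699802/26247 ≈ -2465.0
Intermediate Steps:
p(E) = (E + E²)/(2*E) (p(E) = (E + E²)/((2*E)) = (E + E²)*(1/(2*E)) = (E + E²)/(2*E))
F = -16457816/26247 (F = 16524/4038 - 12307/(½ + (½)*38) = 16524*(1/4038) - 12307/(½ + 19) = 2754/673 - 12307/39/2 = 2754/673 - 12307*2/39 = 2754/673 - 24614/39 = -16457816/26247 ≈ -627.04)
F - (21731 - 19893) = -16457816/26247 - (21731 - 19893) = -16457816/26247 - 1*1838 = -16457816/26247 - 1838 = -64699802/26247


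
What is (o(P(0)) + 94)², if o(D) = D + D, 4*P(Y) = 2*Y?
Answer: 8836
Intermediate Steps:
P(Y) = Y/2 (P(Y) = (2*Y)/4 = Y/2)
o(D) = 2*D
(o(P(0)) + 94)² = (2*((½)*0) + 94)² = (2*0 + 94)² = (0 + 94)² = 94² = 8836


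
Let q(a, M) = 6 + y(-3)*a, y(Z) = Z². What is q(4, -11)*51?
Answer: 2142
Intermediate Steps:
q(a, M) = 6 + 9*a (q(a, M) = 6 + (-3)²*a = 6 + 9*a)
q(4, -11)*51 = (6 + 9*4)*51 = (6 + 36)*51 = 42*51 = 2142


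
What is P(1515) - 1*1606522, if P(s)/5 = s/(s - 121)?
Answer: -2239484093/1394 ≈ -1.6065e+6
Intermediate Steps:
P(s) = 5*s/(-121 + s) (P(s) = 5*(s/(s - 121)) = 5*(s/(-121 + s)) = 5*s/(-121 + s))
P(1515) - 1*1606522 = 5*1515/(-121 + 1515) - 1*1606522 = 5*1515/1394 - 1606522 = 5*1515*(1/1394) - 1606522 = 7575/1394 - 1606522 = -2239484093/1394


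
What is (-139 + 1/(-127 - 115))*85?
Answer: -2859315/242 ≈ -11815.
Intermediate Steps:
(-139 + 1/(-127 - 115))*85 = (-139 + 1/(-242))*85 = (-139 - 1/242)*85 = -33639/242*85 = -2859315/242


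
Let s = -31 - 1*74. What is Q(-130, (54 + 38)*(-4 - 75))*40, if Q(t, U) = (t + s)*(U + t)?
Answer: 69541200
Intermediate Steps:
s = -105 (s = -31 - 74 = -105)
Q(t, U) = (-105 + t)*(U + t) (Q(t, U) = (t - 105)*(U + t) = (-105 + t)*(U + t))
Q(-130, (54 + 38)*(-4 - 75))*40 = ((-130)² - 105*(54 + 38)*(-4 - 75) - 105*(-130) + ((54 + 38)*(-4 - 75))*(-130))*40 = (16900 - 9660*(-79) + 13650 + (92*(-79))*(-130))*40 = (16900 - 105*(-7268) + 13650 - 7268*(-130))*40 = (16900 + 763140 + 13650 + 944840)*40 = 1738530*40 = 69541200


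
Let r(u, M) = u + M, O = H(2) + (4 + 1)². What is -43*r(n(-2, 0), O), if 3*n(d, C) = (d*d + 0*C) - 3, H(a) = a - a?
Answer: -3268/3 ≈ -1089.3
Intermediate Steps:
H(a) = 0
O = 25 (O = 0 + (4 + 1)² = 0 + 5² = 0 + 25 = 25)
n(d, C) = -1 + d²/3 (n(d, C) = ((d*d + 0*C) - 3)/3 = ((d² + 0) - 3)/3 = (d² - 3)/3 = (-3 + d²)/3 = -1 + d²/3)
r(u, M) = M + u
-43*r(n(-2, 0), O) = -43*(25 + (-1 + (⅓)*(-2)²)) = -43*(25 + (-1 + (⅓)*4)) = -43*(25 + (-1 + 4/3)) = -43*(25 + ⅓) = -43*76/3 = -3268/3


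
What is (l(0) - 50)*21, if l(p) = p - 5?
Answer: -1155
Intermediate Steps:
l(p) = -5 + p
(l(0) - 50)*21 = ((-5 + 0) - 50)*21 = (-5 - 50)*21 = -55*21 = -1155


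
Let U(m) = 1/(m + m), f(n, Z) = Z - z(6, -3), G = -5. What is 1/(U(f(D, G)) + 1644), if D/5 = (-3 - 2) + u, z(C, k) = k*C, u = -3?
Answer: 26/42745 ≈ 0.00060826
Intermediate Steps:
z(C, k) = C*k
D = -40 (D = 5*((-3 - 2) - 3) = 5*(-5 - 3) = 5*(-8) = -40)
f(n, Z) = 18 + Z (f(n, Z) = Z - 6*(-3) = Z - 1*(-18) = Z + 18 = 18 + Z)
U(m) = 1/(2*m)
1/(U(f(D, G)) + 1644) = 1/(1/(2*(18 - 5)) + 1644) = 1/((½)/13 + 1644) = 1/((½)*(1/13) + 1644) = 1/(1/26 + 1644) = 1/(42745/26) = 26/42745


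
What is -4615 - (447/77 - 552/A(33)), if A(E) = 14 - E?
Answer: -6802742/1463 ≈ -4649.9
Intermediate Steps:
-4615 - (447/77 - 552/A(33)) = -4615 - (447/77 - 552/(14 - 1*33)) = -4615 - (447*(1/77) - 552/(14 - 33)) = -4615 - (447/77 - 552/(-19)) = -4615 - (447/77 - 552*(-1/19)) = -4615 - (447/77 + 552/19) = -4615 - 1*50997/1463 = -4615 - 50997/1463 = -6802742/1463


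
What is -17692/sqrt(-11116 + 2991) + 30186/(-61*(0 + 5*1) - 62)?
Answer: -30186/367 + 17692*I*sqrt(13)/325 ≈ -82.251 + 196.28*I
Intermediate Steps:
-17692/sqrt(-11116 + 2991) + 30186/(-61*(0 + 5*1) - 62) = -17692*(-I*sqrt(13)/325) + 30186/(-61*(0 + 5) - 62) = -17692*(-I*sqrt(13)/325) + 30186/(-61*5 - 62) = -(-17692)*I*sqrt(13)/325 + 30186/(-305 - 62) = 17692*I*sqrt(13)/325 + 30186/(-367) = 17692*I*sqrt(13)/325 + 30186*(-1/367) = 17692*I*sqrt(13)/325 - 30186/367 = -30186/367 + 17692*I*sqrt(13)/325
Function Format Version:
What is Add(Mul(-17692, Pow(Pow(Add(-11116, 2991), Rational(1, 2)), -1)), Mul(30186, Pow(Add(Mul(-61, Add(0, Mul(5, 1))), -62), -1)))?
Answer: Add(Rational(-30186, 367), Mul(Rational(17692, 325), I, Pow(13, Rational(1, 2)))) ≈ Add(-82.251, Mul(196.28, I))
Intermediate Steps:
Add(Mul(-17692, Pow(Pow(Add(-11116, 2991), Rational(1, 2)), -1)), Mul(30186, Pow(Add(Mul(-61, Add(0, Mul(5, 1))), -62), -1))) = Add(Mul(-17692, Pow(Pow(-8125, Rational(1, 2)), -1)), Mul(30186, Pow(Add(Mul(-61, Add(0, 5)), -62), -1))) = Add(Mul(-17692, Pow(Mul(25, I, Pow(13, Rational(1, 2))), -1)), Mul(30186, Pow(Add(Mul(-61, 5), -62), -1))) = Add(Mul(-17692, Mul(Rational(-1, 325), I, Pow(13, Rational(1, 2)))), Mul(30186, Pow(Add(-305, -62), -1))) = Add(Mul(Rational(17692, 325), I, Pow(13, Rational(1, 2))), Mul(30186, Pow(-367, -1))) = Add(Mul(Rational(17692, 325), I, Pow(13, Rational(1, 2))), Mul(30186, Rational(-1, 367))) = Add(Mul(Rational(17692, 325), I, Pow(13, Rational(1, 2))), Rational(-30186, 367)) = Add(Rational(-30186, 367), Mul(Rational(17692, 325), I, Pow(13, Rational(1, 2))))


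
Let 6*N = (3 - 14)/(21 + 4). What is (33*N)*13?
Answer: -1573/50 ≈ -31.460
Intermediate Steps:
N = -11/150 (N = ((3 - 14)/(21 + 4))/6 = (-11/25)/6 = (-11*1/25)/6 = (1/6)*(-11/25) = -11/150 ≈ -0.073333)
(33*N)*13 = (33*(-11/150))*13 = -121/50*13 = -1573/50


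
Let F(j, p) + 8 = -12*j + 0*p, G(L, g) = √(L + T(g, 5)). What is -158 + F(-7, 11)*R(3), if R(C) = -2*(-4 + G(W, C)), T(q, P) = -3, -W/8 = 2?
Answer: 450 - 152*I*√19 ≈ 450.0 - 662.55*I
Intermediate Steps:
W = -16 (W = -8*2 = -16)
G(L, g) = √(-3 + L) (G(L, g) = √(L - 3) = √(-3 + L))
R(C) = 8 - 2*I*√19 (R(C) = -2*(-4 + √(-3 - 16)) = -2*(-4 + √(-19)) = -2*(-4 + I*√19) = 8 - 2*I*√19)
F(j, p) = -8 - 12*j (F(j, p) = -8 + (-12*j + 0*p) = -8 + (-12*j + 0) = -8 - 12*j)
-158 + F(-7, 11)*R(3) = -158 + (-8 - 12*(-7))*(8 - 2*I*√19) = -158 + (-8 + 84)*(8 - 2*I*√19) = -158 + 76*(8 - 2*I*√19) = -158 + (608 - 152*I*√19) = 450 - 152*I*√19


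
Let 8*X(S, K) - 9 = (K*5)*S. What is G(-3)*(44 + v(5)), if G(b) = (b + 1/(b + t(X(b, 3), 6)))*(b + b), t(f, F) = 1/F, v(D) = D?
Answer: 16758/17 ≈ 985.76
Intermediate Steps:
X(S, K) = 9/8 + 5*K*S/8 (X(S, K) = 9/8 + ((K*5)*S)/8 = 9/8 + ((5*K)*S)/8 = 9/8 + (5*K*S)/8 = 9/8 + 5*K*S/8)
G(b) = 2*b*(b + 1/(⅙ + b)) (G(b) = (b + 1/(b + 1/6))*(b + b) = (b + 1/(b + ⅙))*(2*b) = (b + 1/(⅙ + b))*(2*b) = 2*b*(b + 1/(⅙ + b)))
G(-3)*(44 + v(5)) = (2*(-3)*(6 - 3 + 6*(-3)²)/(1 + 6*(-3)))*(44 + 5) = (2*(-3)*(6 - 3 + 6*9)/(1 - 18))*49 = (2*(-3)*(6 - 3 + 54)/(-17))*49 = (2*(-3)*(-1/17)*57)*49 = (342/17)*49 = 16758/17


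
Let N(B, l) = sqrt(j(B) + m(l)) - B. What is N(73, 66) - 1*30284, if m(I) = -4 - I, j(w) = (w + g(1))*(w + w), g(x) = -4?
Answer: -30357 + 2*sqrt(2501) ≈ -30257.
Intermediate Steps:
j(w) = 2*w*(-4 + w) (j(w) = (w - 4)*(w + w) = (-4 + w)*(2*w) = 2*w*(-4 + w))
N(B, l) = sqrt(-4 - l + 2*B*(-4 + B)) - B (N(B, l) = sqrt(2*B*(-4 + B) + (-4 - l)) - B = sqrt(-4 - l + 2*B*(-4 + B)) - B)
N(73, 66) - 1*30284 = (sqrt(-4 - 1*66 + 2*73*(-4 + 73)) - 1*73) - 1*30284 = (sqrt(-4 - 66 + 2*73*69) - 73) - 30284 = (sqrt(-4 - 66 + 10074) - 73) - 30284 = (sqrt(10004) - 73) - 30284 = (2*sqrt(2501) - 73) - 30284 = (-73 + 2*sqrt(2501)) - 30284 = -30357 + 2*sqrt(2501)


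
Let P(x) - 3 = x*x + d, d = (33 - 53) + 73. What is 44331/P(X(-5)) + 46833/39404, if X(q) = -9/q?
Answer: 43739827773/58357324 ≈ 749.52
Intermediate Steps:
d = 53 (d = -20 + 73 = 53)
P(x) = 56 + x² (P(x) = 3 + (x*x + 53) = 3 + (x² + 53) = 3 + (53 + x²) = 56 + x²)
44331/P(X(-5)) + 46833/39404 = 44331/(56 + (-9/(-5))²) + 46833/39404 = 44331/(56 + (-9*(-⅕))²) + 46833*(1/39404) = 44331/(56 + (9/5)²) + 46833/39404 = 44331/(56 + 81/25) + 46833/39404 = 44331/(1481/25) + 46833/39404 = 44331*(25/1481) + 46833/39404 = 1108275/1481 + 46833/39404 = 43739827773/58357324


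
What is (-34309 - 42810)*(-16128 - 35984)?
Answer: 4018825328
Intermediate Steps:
(-34309 - 42810)*(-16128 - 35984) = -77119*(-52112) = 4018825328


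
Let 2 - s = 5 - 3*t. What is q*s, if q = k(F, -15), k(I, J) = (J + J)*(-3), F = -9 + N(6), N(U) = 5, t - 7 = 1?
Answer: 1890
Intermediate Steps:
t = 8 (t = 7 + 1 = 8)
F = -4 (F = -9 + 5 = -4)
k(I, J) = -6*J (k(I, J) = (2*J)*(-3) = -6*J)
q = 90 (q = -6*(-15) = 90)
s = 21 (s = 2 - (5 - 3*8) = 2 - (5 - 24) = 2 - 1*(-19) = 2 + 19 = 21)
q*s = 90*21 = 1890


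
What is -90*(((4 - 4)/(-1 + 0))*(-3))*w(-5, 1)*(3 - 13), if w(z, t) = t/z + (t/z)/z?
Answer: 0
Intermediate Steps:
w(z, t) = t/z + t/z**2
-90*(((4 - 4)/(-1 + 0))*(-3))*w(-5, 1)*(3 - 13) = -90*(((4 - 4)/(-1 + 0))*(-3))*(1*(1 - 5)/(-5)**2)*(3 - 13) = -90*((0/(-1))*(-3))*(1*(1/25)*(-4))*(-10) = -90*((0*(-1))*(-3))*(-4/25)*(-10) = -90*(0*(-3))*(-4/25)*(-10) = -90*0*(-4/25)*(-10) = -0*(-10) = -90*0 = 0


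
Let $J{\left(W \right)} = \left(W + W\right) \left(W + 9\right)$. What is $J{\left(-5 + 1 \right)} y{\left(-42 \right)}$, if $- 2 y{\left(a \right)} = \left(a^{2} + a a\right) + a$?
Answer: $69720$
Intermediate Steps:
$y{\left(a \right)} = - a^{2} - \frac{a}{2}$ ($y{\left(a \right)} = - \frac{\left(a^{2} + a a\right) + a}{2} = - \frac{\left(a^{2} + a^{2}\right) + a}{2} = - \frac{2 a^{2} + a}{2} = - \frac{a + 2 a^{2}}{2} = - a^{2} - \frac{a}{2}$)
$J{\left(W \right)} = 2 W \left(9 + W\right)$
$J{\left(-5 + 1 \right)} y{\left(-42 \right)} = 2 \left(-5 + 1\right) \left(9 + \left(-5 + 1\right)\right) \left(\left(-1\right) \left(-42\right) \left(\frac{1}{2} - 42\right)\right) = 2 \left(-4\right) \left(9 - 4\right) \left(\left(-1\right) \left(-42\right) \left(- \frac{83}{2}\right)\right) = 2 \left(-4\right) 5 \left(-1743\right) = \left(-40\right) \left(-1743\right) = 69720$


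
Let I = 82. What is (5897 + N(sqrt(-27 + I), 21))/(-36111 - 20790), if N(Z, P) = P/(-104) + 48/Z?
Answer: -613267/5917704 - 16*sqrt(55)/1043185 ≈ -0.10375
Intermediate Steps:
N(Z, P) = 48/Z - P/104 (N(Z, P) = P*(-1/104) + 48/Z = -P/104 + 48/Z = 48/Z - P/104)
(5897 + N(sqrt(-27 + I), 21))/(-36111 - 20790) = (5897 + (48/(sqrt(-27 + 82)) - 1/104*21))/(-36111 - 20790) = (5897 + (48/(sqrt(55)) - 21/104))/(-56901) = (5897 + (48*(sqrt(55)/55) - 21/104))*(-1/56901) = (5897 + (48*sqrt(55)/55 - 21/104))*(-1/56901) = (5897 + (-21/104 + 48*sqrt(55)/55))*(-1/56901) = (613267/104 + 48*sqrt(55)/55)*(-1/56901) = -613267/5917704 - 16*sqrt(55)/1043185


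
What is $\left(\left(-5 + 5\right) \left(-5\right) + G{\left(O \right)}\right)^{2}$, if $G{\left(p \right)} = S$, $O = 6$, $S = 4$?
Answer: $16$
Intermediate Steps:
$G{\left(p \right)} = 4$
$\left(\left(-5 + 5\right) \left(-5\right) + G{\left(O \right)}\right)^{2} = \left(\left(-5 + 5\right) \left(-5\right) + 4\right)^{2} = \left(0 \left(-5\right) + 4\right)^{2} = \left(0 + 4\right)^{2} = 4^{2} = 16$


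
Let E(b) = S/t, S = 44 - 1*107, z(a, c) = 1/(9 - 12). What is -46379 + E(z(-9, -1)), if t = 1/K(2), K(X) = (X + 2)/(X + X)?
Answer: -46442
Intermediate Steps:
z(a, c) = -⅓ (z(a, c) = 1/(-3) = -⅓)
K(X) = (2 + X)/(2*X) (K(X) = (2 + X)/((2*X)) = (2 + X)*(1/(2*X)) = (2 + X)/(2*X))
S = -63 (S = 44 - 107 = -63)
t = 1 (t = 1/((½)*(2 + 2)/2) = 1/((½)*(½)*4) = 1/1 = 1)
E(b) = -63 (E(b) = -63/1 = -63*1 = -63)
-46379 + E(z(-9, -1)) = -46379 - 63 = -46442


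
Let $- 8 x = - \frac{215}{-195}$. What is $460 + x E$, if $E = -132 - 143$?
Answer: $\frac{155345}{312} \approx 497.9$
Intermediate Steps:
$E = -275$ ($E = -132 - 143 = -275$)
$x = - \frac{43}{312}$ ($x = - \frac{\left(-215\right) \frac{1}{-195}}{8} = - \frac{\left(-215\right) \left(- \frac{1}{195}\right)}{8} = \left(- \frac{1}{8}\right) \frac{43}{39} = - \frac{43}{312} \approx -0.13782$)
$460 + x E = 460 - - \frac{11825}{312} = 460 + \frac{11825}{312} = \frac{155345}{312}$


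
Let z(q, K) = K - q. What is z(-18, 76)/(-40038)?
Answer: -47/20019 ≈ -0.0023478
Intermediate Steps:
z(-18, 76)/(-40038) = (76 - 1*(-18))/(-40038) = (76 + 18)*(-1/40038) = 94*(-1/40038) = -47/20019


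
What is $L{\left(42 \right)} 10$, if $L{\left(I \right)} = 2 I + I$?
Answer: $1260$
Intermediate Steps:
$L{\left(I \right)} = 3 I$
$L{\left(42 \right)} 10 = 3 \cdot 42 \cdot 10 = 126 \cdot 10 = 1260$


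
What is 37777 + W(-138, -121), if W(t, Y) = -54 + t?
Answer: 37585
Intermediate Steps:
37777 + W(-138, -121) = 37777 + (-54 - 138) = 37777 - 192 = 37585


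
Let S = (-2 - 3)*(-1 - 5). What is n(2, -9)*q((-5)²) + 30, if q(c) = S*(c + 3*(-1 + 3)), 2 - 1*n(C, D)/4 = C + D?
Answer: 33510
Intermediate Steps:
n(C, D) = 8 - 4*C - 4*D (n(C, D) = 8 - 4*(C + D) = 8 + (-4*C - 4*D) = 8 - 4*C - 4*D)
S = 30 (S = -5*(-6) = 30)
q(c) = 180 + 30*c (q(c) = 30*(c + 3*(-1 + 3)) = 30*(c + 3*2) = 30*(c + 6) = 30*(6 + c) = 180 + 30*c)
n(2, -9)*q((-5)²) + 30 = (8 - 4*2 - 4*(-9))*(180 + 30*(-5)²) + 30 = (8 - 8 + 36)*(180 + 30*25) + 30 = 36*(180 + 750) + 30 = 36*930 + 30 = 33480 + 30 = 33510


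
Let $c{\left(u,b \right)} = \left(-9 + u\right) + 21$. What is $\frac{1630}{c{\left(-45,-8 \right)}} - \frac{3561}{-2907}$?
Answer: $- \frac{513433}{10659} \approx -48.169$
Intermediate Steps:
$c{\left(u,b \right)} = 12 + u$
$\frac{1630}{c{\left(-45,-8 \right)}} - \frac{3561}{-2907} = \frac{1630}{12 - 45} - \frac{3561}{-2907} = \frac{1630}{-33} - - \frac{1187}{969} = 1630 \left(- \frac{1}{33}\right) + \frac{1187}{969} = - \frac{1630}{33} + \frac{1187}{969} = - \frac{513433}{10659}$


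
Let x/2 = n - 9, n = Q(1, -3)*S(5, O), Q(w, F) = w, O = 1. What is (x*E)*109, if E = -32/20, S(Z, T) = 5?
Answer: 6976/5 ≈ 1395.2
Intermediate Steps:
n = 5 (n = 1*5 = 5)
E = -8/5 (E = -32*1/20 = -8/5 ≈ -1.6000)
x = -8 (x = 2*(5 - 9) = 2*(-4) = -8)
(x*E)*109 = -8*(-8/5)*109 = (64/5)*109 = 6976/5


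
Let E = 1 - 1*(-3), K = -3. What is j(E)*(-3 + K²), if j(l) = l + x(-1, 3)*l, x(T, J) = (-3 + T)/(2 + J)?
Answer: 24/5 ≈ 4.8000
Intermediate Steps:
E = 4 (E = 1 + 3 = 4)
x(T, J) = (-3 + T)/(2 + J)
j(l) = l/5 (j(l) = l + ((-3 - 1)/(2 + 3))*l = l + (-4/5)*l = l + ((⅕)*(-4))*l = l - 4*l/5 = l/5)
j(E)*(-3 + K²) = ((⅕)*4)*(-3 + (-3)²) = 4*(-3 + 9)/5 = (⅘)*6 = 24/5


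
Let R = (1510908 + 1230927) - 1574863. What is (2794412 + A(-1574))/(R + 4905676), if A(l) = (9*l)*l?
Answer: 3136462/759081 ≈ 4.1319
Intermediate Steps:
R = 1166972 (R = 2741835 - 1574863 = 1166972)
A(l) = 9*l²
(2794412 + A(-1574))/(R + 4905676) = (2794412 + 9*(-1574)²)/(1166972 + 4905676) = (2794412 + 9*2477476)/6072648 = (2794412 + 22297284)*(1/6072648) = 25091696*(1/6072648) = 3136462/759081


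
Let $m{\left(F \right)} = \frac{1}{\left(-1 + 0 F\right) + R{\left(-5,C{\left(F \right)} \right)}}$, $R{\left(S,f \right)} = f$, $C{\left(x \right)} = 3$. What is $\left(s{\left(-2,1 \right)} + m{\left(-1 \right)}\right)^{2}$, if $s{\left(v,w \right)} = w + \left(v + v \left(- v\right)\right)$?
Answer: $\frac{81}{4} \approx 20.25$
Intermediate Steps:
$s{\left(v,w \right)} = v + w - v^{2}$ ($s{\left(v,w \right)} = w - \left(v^{2} - v\right) = v + w - v^{2}$)
$m{\left(F \right)} = \frac{1}{2}$ ($m{\left(F \right)} = \frac{1}{\left(-1 + 0 F\right) + 3} = \frac{1}{\left(-1 + 0\right) + 3} = \frac{1}{-1 + 3} = \frac{1}{2}$)
$\left(s{\left(-2,1 \right)} + m{\left(-1 \right)}\right)^{2} = \left(\left(-2 + 1 - \left(-2\right)^{2}\right) + \frac{1}{2}\right)^{2} = \left(\left(-2 + 1 - 4\right) + \frac{1}{2}\right)^{2} = \left(-5 + \frac{1}{2}\right)^{2} = \left(- \frac{9}{2}\right)^{2} = \frac{81}{4}$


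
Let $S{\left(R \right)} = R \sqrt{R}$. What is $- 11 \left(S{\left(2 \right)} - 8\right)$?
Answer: $88 - 22 \sqrt{2} \approx 56.887$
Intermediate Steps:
$S{\left(R \right)} = R^{\frac{3}{2}}$
$- 11 \left(S{\left(2 \right)} - 8\right) = - 11 \left(2^{\frac{3}{2}} - 8\right) = - 11 \left(2 \sqrt{2} - 8\right) = - 11 \left(-8 + 2 \sqrt{2}\right) = 88 - 22 \sqrt{2}$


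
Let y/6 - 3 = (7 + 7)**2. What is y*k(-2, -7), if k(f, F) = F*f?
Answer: 16716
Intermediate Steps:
y = 1194 (y = 18 + 6*(7 + 7)**2 = 18 + 6*14**2 = 18 + 6*196 = 18 + 1176 = 1194)
y*k(-2, -7) = 1194*(-7*(-2)) = 1194*14 = 16716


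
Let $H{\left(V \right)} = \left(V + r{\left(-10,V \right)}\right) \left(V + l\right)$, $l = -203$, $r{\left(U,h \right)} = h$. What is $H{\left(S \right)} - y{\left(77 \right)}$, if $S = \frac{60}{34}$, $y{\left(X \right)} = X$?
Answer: $- \frac{227513}{289} \approx -787.24$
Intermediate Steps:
$S = \frac{30}{17}$ ($S = 60 \cdot \frac{1}{34} = \frac{30}{17} \approx 1.7647$)
$H{\left(V \right)} = 2 V \left(-203 + V\right)$ ($H{\left(V \right)} = \left(V + V\right) \left(V - 203\right) = 2 V \left(-203 + V\right)$)
$H{\left(S \right)} - y{\left(77 \right)} = 2 \cdot \frac{30}{17} \left(-203 + \frac{30}{17}\right) - 77 = 2 \cdot \frac{30}{17} \left(- \frac{3421}{17}\right) - 77 = - \frac{205260}{289} - 77 = - \frac{227513}{289}$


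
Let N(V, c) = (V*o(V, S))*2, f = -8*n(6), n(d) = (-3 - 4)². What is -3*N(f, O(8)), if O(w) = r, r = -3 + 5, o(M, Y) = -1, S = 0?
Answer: -2352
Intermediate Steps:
n(d) = 49 (n(d) = (-7)² = 49)
r = 2
f = -392 (f = -8*49 = -392)
O(w) = 2
N(V, c) = -2*V (N(V, c) = (V*(-1))*2 = -V*2 = -2*V)
-3*N(f, O(8)) = -(-6)*(-392) = -3*784 = -2352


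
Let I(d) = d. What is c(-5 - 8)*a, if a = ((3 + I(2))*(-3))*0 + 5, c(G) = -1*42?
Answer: -210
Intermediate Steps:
c(G) = -42
a = 5 (a = ((3 + 2)*(-3))*0 + 5 = (5*(-3))*0 + 5 = -15*0 + 5 = 0 + 5 = 5)
c(-5 - 8)*a = -42*5 = -210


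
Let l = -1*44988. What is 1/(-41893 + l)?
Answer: -1/86881 ≈ -1.1510e-5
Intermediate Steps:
l = -44988
1/(-41893 + l) = 1/(-41893 - 44988) = 1/(-86881) = -1/86881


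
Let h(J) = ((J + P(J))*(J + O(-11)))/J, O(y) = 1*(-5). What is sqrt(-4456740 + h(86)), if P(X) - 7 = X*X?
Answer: I*sqrt(32909880666)/86 ≈ 2109.4*I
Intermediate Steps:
O(y) = -5
P(X) = 7 + X**2 (P(X) = 7 + X*X = 7 + X**2)
h(J) = (-5 + J)*(7 + J + J**2)/J (h(J) = ((J + (7 + J**2))*(J - 5))/J = ((7 + J + J**2)*(-5 + J))/J = ((-5 + J)*(7 + J + J**2))/J = (-5 + J)*(7 + J + J**2)/J)
sqrt(-4456740 + h(86)) = sqrt(-4456740 + (2 + 86**2 - 35/86 - 4*86)) = sqrt(-4456740 + (2 + 7396 - 35*1/86 - 344)) = sqrt(-4456740 + (2 + 7396 - 35/86 - 344)) = sqrt(-4456740 + 606609/86) = sqrt(-382673031/86) = I*sqrt(32909880666)/86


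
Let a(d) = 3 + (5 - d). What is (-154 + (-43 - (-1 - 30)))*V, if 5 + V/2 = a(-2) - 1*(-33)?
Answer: -12616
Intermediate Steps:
a(d) = 8 - d
V = 76 (V = -10 + 2*((8 - 1*(-2)) - 1*(-33)) = -10 + 2*((8 + 2) + 33) = -10 + 2*(10 + 33) = -10 + 2*43 = -10 + 86 = 76)
(-154 + (-43 - (-1 - 30)))*V = (-154 + (-43 - (-1 - 30)))*76 = (-154 + (-43 - 1*(-31)))*76 = (-154 + (-43 + 31))*76 = (-154 - 12)*76 = -166*76 = -12616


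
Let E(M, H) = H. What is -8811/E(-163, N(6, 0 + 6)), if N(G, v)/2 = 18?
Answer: -979/4 ≈ -244.75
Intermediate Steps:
N(G, v) = 36 (N(G, v) = 2*18 = 36)
-8811/E(-163, N(6, 0 + 6)) = -8811/36 = -8811*1/36 = -979/4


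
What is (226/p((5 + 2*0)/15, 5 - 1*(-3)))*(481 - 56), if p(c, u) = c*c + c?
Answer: 432225/2 ≈ 2.1611e+5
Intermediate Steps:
p(c, u) = c + c² (p(c, u) = c² + c = c + c²)
(226/p((5 + 2*0)/15, 5 - 1*(-3)))*(481 - 56) = (226/((((5 + 2*0)/15)*(1 + (5 + 2*0)/15))))*(481 - 56) = (226/((((5 + 0)*(1/15))*(1 + (5 + 0)*(1/15)))))*425 = (226/(((5*(1/15))*(1 + 5*(1/15)))))*425 = (226/(((1 + ⅓)/3)))*425 = (226/(((⅓)*(4/3))))*425 = (226/(4/9))*425 = (226*(9/4))*425 = (1017/2)*425 = 432225/2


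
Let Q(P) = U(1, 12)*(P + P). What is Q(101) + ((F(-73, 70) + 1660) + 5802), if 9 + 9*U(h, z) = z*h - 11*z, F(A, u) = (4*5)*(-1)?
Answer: 13640/3 ≈ 4546.7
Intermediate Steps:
F(A, u) = -20 (F(A, u) = 20*(-1) = -20)
U(h, z) = -1 - 11*z/9 + h*z/9 (U(h, z) = -1 + (z*h - 11*z)/9 = -1 + (h*z - 11*z)/9 = -1 + (-11*z + h*z)/9 = -1 + (-11*z/9 + h*z/9) = -1 - 11*z/9 + h*z/9)
Q(P) = -86*P/3 (Q(P) = (-1 - 11/9*12 + (⅑)*1*12)*(P + P) = (-1 - 44/3 + 4/3)*(2*P) = -86*P/3)
Q(101) + ((F(-73, 70) + 1660) + 5802) = -86/3*101 + ((-20 + 1660) + 5802) = -8686/3 + (1640 + 5802) = -8686/3 + 7442 = 13640/3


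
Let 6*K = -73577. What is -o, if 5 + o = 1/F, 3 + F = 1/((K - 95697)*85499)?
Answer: 886123947886/166148240229 ≈ 5.3333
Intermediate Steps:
K = -73577/6 (K = (⅙)*(-73577) = -73577/6 ≈ -12263.)
F = -166148240229/55382746741 (F = -3 + 1/(-73577/6 - 95697*85499) = -3 + (1/85499)/(-647759/6) = -3 - 6/647759*1/85499 = -3 - 6/55382746741 = -166148240229/55382746741 ≈ -3.0000)
o = -886123947886/166148240229 (o = -5 + 1/(-166148240229/55382746741) = -5 - 55382746741/166148240229 = -886123947886/166148240229 ≈ -5.3333)
-o = -1*(-886123947886/166148240229) = 886123947886/166148240229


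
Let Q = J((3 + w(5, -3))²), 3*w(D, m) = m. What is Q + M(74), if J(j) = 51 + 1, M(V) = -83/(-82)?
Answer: 4347/82 ≈ 53.012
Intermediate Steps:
M(V) = 83/82 (M(V) = -83*(-1/82) = 83/82)
w(D, m) = m/3
J(j) = 52
Q = 52
Q + M(74) = 52 + 83/82 = 4347/82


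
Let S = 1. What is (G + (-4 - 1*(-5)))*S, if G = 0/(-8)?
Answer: 1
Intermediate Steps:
G = 0 (G = 0*(-⅛) = 0)
(G + (-4 - 1*(-5)))*S = (0 + (-4 - 1*(-5)))*1 = (0 + (-4 + 5))*1 = (0 + 1)*1 = 1*1 = 1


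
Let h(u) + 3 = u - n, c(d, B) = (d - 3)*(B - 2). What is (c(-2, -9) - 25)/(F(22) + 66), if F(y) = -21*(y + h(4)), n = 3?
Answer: -5/59 ≈ -0.084746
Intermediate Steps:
c(d, B) = (-3 + d)*(-2 + B)
h(u) = -6 + u (h(u) = -3 + (u - 1*3) = -3 + (u - 3) = -3 + (-3 + u) = -6 + u)
F(y) = 42 - 21*y (F(y) = -21*(y + (-6 + 4)) = -21*(y - 2) = -21*(-2 + y) = 42 - 21*y)
(c(-2, -9) - 25)/(F(22) + 66) = ((6 - 3*(-9) - 2*(-2) - 9*(-2)) - 25)/((42 - 21*22) + 66) = ((6 + 27 + 4 + 18) - 25)/((42 - 462) + 66) = (55 - 25)/(-420 + 66) = 30/(-354) = 30*(-1/354) = -5/59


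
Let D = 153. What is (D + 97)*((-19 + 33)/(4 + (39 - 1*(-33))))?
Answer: 875/19 ≈ 46.053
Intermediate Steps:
(D + 97)*((-19 + 33)/(4 + (39 - 1*(-33)))) = (153 + 97)*((-19 + 33)/(4 + (39 - 1*(-33)))) = 250*(14/(4 + (39 + 33))) = 250*(14/(4 + 72)) = 250*(14/76) = 250*(14*(1/76)) = 250*(7/38) = 875/19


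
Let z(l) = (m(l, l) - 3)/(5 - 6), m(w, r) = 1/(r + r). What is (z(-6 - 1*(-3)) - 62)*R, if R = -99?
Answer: 11649/2 ≈ 5824.5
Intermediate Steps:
m(w, r) = 1/(2*r)
z(l) = 3 - 1/(2*l) (z(l) = (1/(2*l) - 3)/(5 - 6) = (-3 + 1/(2*l))/(-1) = (-3 + 1/(2*l))*(-1) = 3 - 1/(2*l))
(z(-6 - 1*(-3)) - 62)*R = ((3 - 1/(2*(-6 - 1*(-3)))) - 62)*(-99) = ((3 - 1/(2*(-6 + 3))) - 62)*(-99) = ((3 - ½/(-3)) - 62)*(-99) = ((3 - ½*(-⅓)) - 62)*(-99) = ((3 + ⅙) - 62)*(-99) = (19/6 - 62)*(-99) = -353/6*(-99) = 11649/2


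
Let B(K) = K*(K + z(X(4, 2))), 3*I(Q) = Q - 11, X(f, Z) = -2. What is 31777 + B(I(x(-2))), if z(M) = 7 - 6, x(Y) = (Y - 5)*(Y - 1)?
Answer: 286123/9 ≈ 31791.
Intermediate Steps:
x(Y) = (-1 + Y)*(-5 + Y) (x(Y) = (-5 + Y)*(-1 + Y) = (-1 + Y)*(-5 + Y))
z(M) = 1
I(Q) = -11/3 + Q/3 (I(Q) = (Q - 11)/3 = (-11 + Q)/3 = -11/3 + Q/3)
B(K) = K*(1 + K) (B(K) = K*(K + 1) = K*(1 + K))
31777 + B(I(x(-2))) = 31777 + (-11/3 + (5 + (-2)² - 6*(-2))/3)*(1 + (-11/3 + (5 + (-2)² - 6*(-2))/3)) = 31777 + (-11/3 + (5 + 4 + 12)/3)*(1 + (-11/3 + (5 + 4 + 12)/3)) = 31777 + (-11/3 + (⅓)*21)*(1 + (-11/3 + (⅓)*21)) = 31777 + (-11/3 + 7)*(1 + (-11/3 + 7)) = 31777 + 10*(1 + 10/3)/3 = 31777 + (10/3)*(13/3) = 31777 + 130/9 = 286123/9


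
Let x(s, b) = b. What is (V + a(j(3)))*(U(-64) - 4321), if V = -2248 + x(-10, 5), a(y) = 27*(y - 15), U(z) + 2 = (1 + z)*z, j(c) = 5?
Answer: 731283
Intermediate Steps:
U(z) = -2 + z*(1 + z) (U(z) = -2 + (1 + z)*z = -2 + z*(1 + z))
a(y) = -405 + 27*y (a(y) = 27*(-15 + y) = -405 + 27*y)
V = -2243 (V = -2248 + 5 = -2243)
(V + a(j(3)))*(U(-64) - 4321) = (-2243 + (-405 + 27*5))*((-2 - 64 + (-64)**2) - 4321) = (-2243 + (-405 + 135))*((-2 - 64 + 4096) - 4321) = (-2243 - 270)*(4030 - 4321) = -2513*(-291) = 731283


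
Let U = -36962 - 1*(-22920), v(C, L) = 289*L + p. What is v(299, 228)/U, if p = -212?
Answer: -32840/7021 ≈ -4.6774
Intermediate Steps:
v(C, L) = -212 + 289*L (v(C, L) = 289*L - 212 = -212 + 289*L)
U = -14042 (U = -36962 + 22920 = -14042)
v(299, 228)/U = (-212 + 289*228)/(-14042) = (-212 + 65892)*(-1/14042) = 65680*(-1/14042) = -32840/7021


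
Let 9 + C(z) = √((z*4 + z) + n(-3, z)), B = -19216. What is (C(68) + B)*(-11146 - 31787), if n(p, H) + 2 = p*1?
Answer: 825386925 - 42933*√335 ≈ 8.2460e+8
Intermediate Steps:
n(p, H) = -2 + p (n(p, H) = -2 + p*1 = -2 + p)
C(z) = -9 + √(-5 + 5*z) (C(z) = -9 + √((z*4 + z) + (-2 - 3)) = -9 + √((4*z + z) - 5) = -9 + √(5*z - 5) = -9 + √(-5 + 5*z))
(C(68) + B)*(-11146 - 31787) = ((-9 + √(-5 + 5*68)) - 19216)*(-11146 - 31787) = ((-9 + √(-5 + 340)) - 19216)*(-42933) = ((-9 + √335) - 19216)*(-42933) = (-19225 + √335)*(-42933) = 825386925 - 42933*√335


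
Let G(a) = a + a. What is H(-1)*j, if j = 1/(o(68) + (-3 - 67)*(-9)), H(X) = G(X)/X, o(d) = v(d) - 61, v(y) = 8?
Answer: 2/577 ≈ 0.0034662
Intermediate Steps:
G(a) = 2*a
o(d) = -53 (o(d) = 8 - 61 = -53)
H(X) = 2 (H(X) = (2*X)/X = 2)
j = 1/577 (j = 1/(-53 + (-3 - 67)*(-9)) = 1/(-53 - 70*(-9)) = 1/(-53 + 630) = 1/577 ≈ 0.0017331)
H(-1)*j = 2*(1/577) = 2/577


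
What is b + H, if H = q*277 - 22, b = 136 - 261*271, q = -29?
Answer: -78650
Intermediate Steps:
b = -70595 (b = 136 - 70731 = -70595)
H = -8055 (H = -29*277 - 22 = -8033 - 22 = -8055)
b + H = -70595 - 8055 = -78650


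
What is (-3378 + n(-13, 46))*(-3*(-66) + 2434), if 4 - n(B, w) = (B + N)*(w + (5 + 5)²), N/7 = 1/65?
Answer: -255203984/65 ≈ -3.9262e+6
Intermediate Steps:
N = 7/65 ≈ 0.10769
n(B, w) = 4 - (100 + w)*(7/65 + B) (n(B, w) = 4 - (B + 7/65)*(w + (5 + 5)²) = 4 - (7/65 + B)*(w + 10²) = 4 - (7/65 + B)*(w + 100) = 4 - (7/65 + B)*(100 + w) = 4 - (100 + w)*(7/65 + B))
(-3378 + n(-13, 46))*(-3*(-66) + 2434) = (-3378 + (-88/13 - 100*(-13) - 7/65*46 - 1*(-13)*46))*(-3*(-66) + 2434) = (-3378 + (-88/13 + 1300 - 322/65 + 598))*(198 + 2434) = (-3378 + 122608/65)*2632 = -96962/65*2632 = -255203984/65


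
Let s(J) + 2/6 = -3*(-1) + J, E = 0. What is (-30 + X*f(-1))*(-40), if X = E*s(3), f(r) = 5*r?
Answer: 1200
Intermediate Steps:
s(J) = 8/3 + J (s(J) = -⅓ + (-3*(-1) + J) = -⅓ + (3 + J) = 8/3 + J)
X = 0 (X = 0*(8/3 + 3) = 0*(17/3) = 0)
(-30 + X*f(-1))*(-40) = (-30 + 0*(5*(-1)))*(-40) = (-30 + 0*(-5))*(-40) = (-30 + 0)*(-40) = -30*(-40) = 1200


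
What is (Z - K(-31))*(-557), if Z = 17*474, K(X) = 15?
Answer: -4479951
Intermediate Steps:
Z = 8058
(Z - K(-31))*(-557) = (8058 - 1*15)*(-557) = (8058 - 15)*(-557) = 8043*(-557) = -4479951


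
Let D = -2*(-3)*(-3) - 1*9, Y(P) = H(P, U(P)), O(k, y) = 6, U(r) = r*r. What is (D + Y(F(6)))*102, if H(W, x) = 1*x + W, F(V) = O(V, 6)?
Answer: 1530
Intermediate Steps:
U(r) = r²
F(V) = 6
H(W, x) = W + x (H(W, x) = x + W = W + x)
Y(P) = P + P²
D = -27 (D = 6*(-3) - 9 = -18 - 9 = -27)
(D + Y(F(6)))*102 = (-27 + 6*(1 + 6))*102 = (-27 + 6*7)*102 = (-27 + 42)*102 = 15*102 = 1530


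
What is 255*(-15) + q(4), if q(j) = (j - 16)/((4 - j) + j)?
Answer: -3828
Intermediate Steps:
q(j) = -4 + j/4 (q(j) = (-16 + j)/4 = (-16 + j)*(1/4) = -4 + j/4)
255*(-15) + q(4) = 255*(-15) + (-4 + (1/4)*4) = -3825 + (-4 + 1) = -3825 - 3 = -3828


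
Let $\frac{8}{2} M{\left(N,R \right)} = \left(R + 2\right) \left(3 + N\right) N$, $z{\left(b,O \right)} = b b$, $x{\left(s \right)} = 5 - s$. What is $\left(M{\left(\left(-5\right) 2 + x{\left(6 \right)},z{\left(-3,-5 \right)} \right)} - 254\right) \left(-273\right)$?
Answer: $3276$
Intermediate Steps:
$z{\left(b,O \right)} = b^{2}$
$M{\left(N,R \right)} = \frac{N \left(2 + R\right) \left(3 + N\right)}{4}$ ($M{\left(N,R \right)} = \frac{\left(R + 2\right) \left(3 + N\right) N}{4} = \frac{\left(2 + R\right) N \left(3 + N\right)}{4} = \frac{N \left(2 + R\right) \left(3 + N\right)}{4}$)
$\left(M{\left(\left(-5\right) 2 + x{\left(6 \right)},z{\left(-3,-5 \right)} \right)} - 254\right) \left(-273\right) = \left(\frac{\left(\left(-5\right) 2 + \left(5 - 6\right)\right) \left(6 + 2 \left(\left(-5\right) 2 + \left(5 - 6\right)\right) + 3 \left(-3\right)^{2} + \left(\left(-5\right) 2 + \left(5 - 6\right)\right) \left(-3\right)^{2}\right)}{4} - 254\right) \left(-273\right) = \left(\frac{\left(-10 + \left(5 - 6\right)\right) \left(6 + 2 \left(-10 + \left(5 - 6\right)\right) + 3 \cdot 9 + \left(-10 + \left(5 - 6\right)\right) 9\right)}{4} - 254\right) \left(-273\right) = \left(\frac{\left(-10 - 1\right) \left(6 + 2 \left(-10 - 1\right) + 27 + \left(-10 - 1\right) 9\right)}{4} - 254\right) \left(-273\right) = \left(\frac{1}{4} \left(-11\right) \left(6 + 2 \left(-11\right) + 27 - 99\right) - 254\right) \left(-273\right) = \left(\frac{1}{4} \left(-11\right) \left(6 - 22 + 27 - 99\right) - 254\right) \left(-273\right) = \left(\frac{1}{4} \left(-11\right) \left(-88\right) - 254\right) \left(-273\right) = \left(242 - 254\right) \left(-273\right) = \left(-12\right) \left(-273\right) = 3276$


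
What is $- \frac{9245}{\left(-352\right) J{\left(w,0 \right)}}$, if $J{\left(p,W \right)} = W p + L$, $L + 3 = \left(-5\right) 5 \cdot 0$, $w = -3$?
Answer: $- \frac{9245}{1056} \approx -8.7547$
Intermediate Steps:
$L = -3$ ($L = -3 + \left(-5\right) 5 \cdot 0 = -3 - 0 = -3 + 0 = -3$)
$J{\left(p,W \right)} = -3 + W p$ ($J{\left(p,W \right)} = W p - 3 = -3 + W p$)
$- \frac{9245}{\left(-352\right) J{\left(w,0 \right)}} = - \frac{9245}{\left(-352\right) \left(-3 + 0 \left(-3\right)\right)} = - \frac{9245}{\left(-352\right) \left(-3 + 0\right)} = - \frac{9245}{\left(-352\right) \left(-3\right)} = - \frac{9245}{1056}$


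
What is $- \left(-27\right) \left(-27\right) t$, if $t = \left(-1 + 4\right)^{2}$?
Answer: $-6561$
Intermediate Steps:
$t = 9$ ($t = 3^{2} = 9$)
$- \left(-27\right) \left(-27\right) t = - \left(-27\right) \left(-27\right) 9 = - 729 \cdot 9 = \left(-1\right) 6561 = -6561$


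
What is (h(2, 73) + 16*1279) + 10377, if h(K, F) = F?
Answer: 30914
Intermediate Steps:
(h(2, 73) + 16*1279) + 10377 = (73 + 16*1279) + 10377 = (73 + 20464) + 10377 = 20537 + 10377 = 30914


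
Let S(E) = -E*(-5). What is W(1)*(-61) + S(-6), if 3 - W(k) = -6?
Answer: -579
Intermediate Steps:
W(k) = 9 (W(k) = 3 - 1*(-6) = 3 + 6 = 9)
S(E) = 5*E
W(1)*(-61) + S(-6) = 9*(-61) + 5*(-6) = -549 - 30 = -579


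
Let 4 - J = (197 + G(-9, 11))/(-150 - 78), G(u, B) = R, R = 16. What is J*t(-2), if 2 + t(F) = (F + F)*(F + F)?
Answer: 2625/38 ≈ 69.079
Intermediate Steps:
G(u, B) = 16
t(F) = -2 + 4*F**2 (t(F) = -2 + (F + F)*(F + F) = -2 + (2*F)*(2*F) = -2 + 4*F**2)
J = 375/76 (J = 4 - (197 + 16)/(-150 - 78) = 4 - 213/(-228) = 4 - 213*(-1)/228 = 4 - 1*(-71/76) = 4 + 71/76 = 375/76 ≈ 4.9342)
J*t(-2) = 375*(-2 + 4*(-2)**2)/76 = 375*(-2 + 4*4)/76 = 375*(-2 + 16)/76 = (375/76)*14 = 2625/38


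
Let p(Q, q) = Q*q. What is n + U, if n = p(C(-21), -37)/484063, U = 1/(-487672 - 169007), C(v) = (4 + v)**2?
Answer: -7022352610/317874006777 ≈ -0.022092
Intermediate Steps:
U = -1/656679 (U = 1/(-656679) = -1/656679 ≈ -1.5228e-6)
n = -10693/484063 (n = ((4 - 21)**2*(-37))/484063 = ((-17)**2*(-37))*(1/484063) = (289*(-37))*(1/484063) = -10693*1/484063 = -10693/484063 ≈ -0.022090)
n + U = -10693/484063 - 1/656679 = -7022352610/317874006777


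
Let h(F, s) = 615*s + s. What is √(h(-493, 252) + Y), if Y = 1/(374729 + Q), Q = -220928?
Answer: √407997086639137/51267 ≈ 394.00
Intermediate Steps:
Y = 1/153801 (Y = 1/(374729 - 220928) = 1/153801 ≈ 6.5019e-6)
h(F, s) = 616*s
√(h(-493, 252) + Y) = √(616*252 + 1/153801) = √(155232 + 1/153801) = √(23874836833/153801) = √407997086639137/51267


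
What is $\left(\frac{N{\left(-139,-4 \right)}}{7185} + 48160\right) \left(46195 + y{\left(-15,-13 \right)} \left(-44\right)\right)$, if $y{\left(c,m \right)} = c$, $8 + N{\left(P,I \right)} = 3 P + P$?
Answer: $\frac{1080879365452}{479} \approx 2.2565 \cdot 10^{9}$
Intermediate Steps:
$N{\left(P,I \right)} = -8 + 4 P$ ($N{\left(P,I \right)} = -8 + \left(3 P + P\right) = -8 + 4 P$)
$\left(\frac{N{\left(-139,-4 \right)}}{7185} + 48160\right) \left(46195 + y{\left(-15,-13 \right)} \left(-44\right)\right) = \left(\frac{-8 + 4 \left(-139\right)}{7185} + 48160\right) \left(46195 - -660\right) = \left(\left(-8 - 556\right) \frac{1}{7185} + 48160\right) \left(46195 + 660\right) = \left(\left(-564\right) \frac{1}{7185} + 48160\right) 46855 = \left(- \frac{188}{2395} + 48160\right) 46855 = \frac{115343012}{2395} \cdot 46855 = \frac{1080879365452}{479}$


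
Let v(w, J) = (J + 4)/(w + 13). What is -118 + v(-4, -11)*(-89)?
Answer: -439/9 ≈ -48.778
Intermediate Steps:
v(w, J) = (4 + J)/(13 + w)
-118 + v(-4, -11)*(-89) = -118 + ((4 - 11)/(13 - 4))*(-89) = -118 + (-7/9)*(-89) = -118 + ((⅑)*(-7))*(-89) = -118 - 7/9*(-89) = -118 + 623/9 = -439/9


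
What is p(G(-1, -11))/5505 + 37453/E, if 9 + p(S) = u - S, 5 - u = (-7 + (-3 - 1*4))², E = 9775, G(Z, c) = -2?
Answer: 13616221/3587425 ≈ 3.7955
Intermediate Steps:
u = -191 (u = 5 - (-7 + (-3 - 1*4))² = 5 - (-7 + (-3 - 4))² = 5 - (-7 - 7)² = 5 - 1*(-14)² = 5 - 1*196 = 5 - 196 = -191)
p(S) = -200 - S (p(S) = -9 + (-191 - S) = -200 - S)
p(G(-1, -11))/5505 + 37453/E = (-200 - 1*(-2))/5505 + 37453/9775 = (-200 + 2)*(1/5505) + 37453*(1/9775) = -198*1/5505 + 37453/9775 = -66/1835 + 37453/9775 = 13616221/3587425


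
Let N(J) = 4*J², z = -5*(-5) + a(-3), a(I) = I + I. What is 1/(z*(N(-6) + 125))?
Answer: 1/5111 ≈ 0.00019566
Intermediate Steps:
a(I) = 2*I
z = 19 (z = -5*(-5) + 2*(-3) = 25 - 6 = 19)
1/(z*(N(-6) + 125)) = 1/(19*(4*(-6)² + 125)) = 1/(19*(4*36 + 125)) = 1/(19*(144 + 125)) = 1/(19*269) = 1/5111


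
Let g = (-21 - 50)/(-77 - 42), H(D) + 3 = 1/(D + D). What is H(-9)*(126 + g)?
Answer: -828575/2142 ≈ -386.82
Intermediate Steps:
H(D) = -3 + 1/(2*D) (H(D) = -3 + 1/(D + D) = -3 + 1/(2*D))
g = 71/119 (g = -71/(-119) = -71*(-1/119) = 71/119 ≈ 0.59664)
H(-9)*(126 + g) = (-3 + (1/2)/(-9))*(126 + 71/119) = (-3 + (1/2)*(-1/9))*(15065/119) = (-3 - 1/18)*(15065/119) = -55/18*15065/119 = -828575/2142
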